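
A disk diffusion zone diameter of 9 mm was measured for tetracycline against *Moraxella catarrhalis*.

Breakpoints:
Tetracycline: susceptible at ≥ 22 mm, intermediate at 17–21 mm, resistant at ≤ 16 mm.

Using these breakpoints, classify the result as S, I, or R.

Resistant

Tetracycline (9 mm) ≤ 16 mm ⇒ Resistant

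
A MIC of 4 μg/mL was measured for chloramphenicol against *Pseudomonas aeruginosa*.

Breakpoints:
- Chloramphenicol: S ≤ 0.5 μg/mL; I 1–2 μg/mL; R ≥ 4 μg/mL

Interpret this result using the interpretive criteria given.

Chloramphenicol 4 μg/mL: ≥ 4 μg/mL — Resistant

R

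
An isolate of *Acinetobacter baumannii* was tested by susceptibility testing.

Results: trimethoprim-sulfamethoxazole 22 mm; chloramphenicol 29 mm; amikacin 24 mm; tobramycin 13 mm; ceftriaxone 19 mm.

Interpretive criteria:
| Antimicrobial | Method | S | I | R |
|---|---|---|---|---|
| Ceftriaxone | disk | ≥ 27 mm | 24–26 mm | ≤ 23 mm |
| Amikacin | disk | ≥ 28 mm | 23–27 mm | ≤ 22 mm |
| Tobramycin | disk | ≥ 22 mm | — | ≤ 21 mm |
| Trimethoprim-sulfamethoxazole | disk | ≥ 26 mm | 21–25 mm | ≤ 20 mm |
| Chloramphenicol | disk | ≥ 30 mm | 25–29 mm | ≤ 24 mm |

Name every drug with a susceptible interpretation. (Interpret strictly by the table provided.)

none

Trimethoprim-sulfamethoxazole 22 mm: in 21–25 mm ⇒ intermediate
Chloramphenicol (29 mm) in 25–29 mm ⇒ I
Amikacin: 24 mm is in 23–27 mm → intermediate
Tobramycin: 13 mm is ≤ 21 mm ⇒ Resistant
Ceftriaxone: 19 mm is ≤ 23 mm — R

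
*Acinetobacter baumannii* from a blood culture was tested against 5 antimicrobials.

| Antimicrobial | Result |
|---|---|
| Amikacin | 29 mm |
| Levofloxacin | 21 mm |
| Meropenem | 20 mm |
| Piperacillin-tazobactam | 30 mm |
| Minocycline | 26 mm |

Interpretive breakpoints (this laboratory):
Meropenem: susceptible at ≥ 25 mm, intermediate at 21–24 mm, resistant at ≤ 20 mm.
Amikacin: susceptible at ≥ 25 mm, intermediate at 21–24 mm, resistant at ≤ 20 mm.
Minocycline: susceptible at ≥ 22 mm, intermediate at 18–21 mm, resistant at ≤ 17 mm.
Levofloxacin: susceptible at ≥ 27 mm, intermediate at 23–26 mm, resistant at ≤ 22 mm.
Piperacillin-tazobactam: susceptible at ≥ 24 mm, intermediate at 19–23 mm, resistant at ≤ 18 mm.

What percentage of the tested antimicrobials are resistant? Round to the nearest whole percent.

40%

Amikacin (29 mm) ≥ 25 mm ⇒ S
Levofloxacin 21 mm: ≤ 22 mm → resistant
Meropenem 20 mm: ≤ 20 mm → R
Piperacillin-tazobactam: 30 mm is ≥ 24 mm — S
Minocycline 26 mm: ≥ 22 mm — Susceptible
Resistant: 2/5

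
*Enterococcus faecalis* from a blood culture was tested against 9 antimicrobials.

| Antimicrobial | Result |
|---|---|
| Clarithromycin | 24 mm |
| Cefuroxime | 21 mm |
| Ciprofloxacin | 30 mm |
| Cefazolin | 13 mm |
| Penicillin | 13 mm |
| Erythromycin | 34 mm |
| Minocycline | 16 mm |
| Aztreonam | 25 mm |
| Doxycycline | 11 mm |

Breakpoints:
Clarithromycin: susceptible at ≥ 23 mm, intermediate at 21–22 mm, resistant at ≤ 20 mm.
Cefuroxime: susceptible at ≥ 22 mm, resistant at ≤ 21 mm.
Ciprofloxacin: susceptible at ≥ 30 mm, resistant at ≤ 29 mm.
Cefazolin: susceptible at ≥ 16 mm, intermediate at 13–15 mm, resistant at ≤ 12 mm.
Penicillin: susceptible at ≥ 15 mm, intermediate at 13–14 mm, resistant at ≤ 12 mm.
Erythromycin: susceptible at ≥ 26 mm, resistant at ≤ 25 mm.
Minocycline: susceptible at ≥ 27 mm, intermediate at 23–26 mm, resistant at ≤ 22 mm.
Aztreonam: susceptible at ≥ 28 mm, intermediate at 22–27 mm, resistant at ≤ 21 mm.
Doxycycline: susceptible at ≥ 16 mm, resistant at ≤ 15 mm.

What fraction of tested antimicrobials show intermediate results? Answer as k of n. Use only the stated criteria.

3 of 9

Clarithromycin (24 mm) ≥ 23 mm ⇒ susceptible
Cefuroxime 21 mm: ≤ 21 mm → Resistant
Ciprofloxacin (30 mm) ≥ 30 mm ⇒ Susceptible
Cefazolin (13 mm) in 13–15 mm → Intermediate
Penicillin (13 mm) in 13–14 mm → Intermediate
Erythromycin: 34 mm is ≥ 26 mm — susceptible
Minocycline (16 mm) ≤ 22 mm — resistant
Aztreonam 25 mm: in 22–27 mm → intermediate
Doxycycline (11 mm) ≤ 15 mm ⇒ resistant
Intermediate: 3/9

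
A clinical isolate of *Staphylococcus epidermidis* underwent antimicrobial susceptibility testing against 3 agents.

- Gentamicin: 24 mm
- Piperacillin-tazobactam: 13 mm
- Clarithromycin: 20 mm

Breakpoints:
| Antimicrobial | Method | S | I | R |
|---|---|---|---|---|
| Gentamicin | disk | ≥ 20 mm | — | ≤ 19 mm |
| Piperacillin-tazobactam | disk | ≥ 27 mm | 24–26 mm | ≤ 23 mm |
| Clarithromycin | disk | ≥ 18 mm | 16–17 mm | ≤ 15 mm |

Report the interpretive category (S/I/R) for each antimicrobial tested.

Gentamicin: 24 mm is ≥ 20 mm ⇒ susceptible
Piperacillin-tazobactam (13 mm) ≤ 23 mm — Resistant
Clarithromycin: 20 mm is ≥ 18 mm → susceptible

S, R, S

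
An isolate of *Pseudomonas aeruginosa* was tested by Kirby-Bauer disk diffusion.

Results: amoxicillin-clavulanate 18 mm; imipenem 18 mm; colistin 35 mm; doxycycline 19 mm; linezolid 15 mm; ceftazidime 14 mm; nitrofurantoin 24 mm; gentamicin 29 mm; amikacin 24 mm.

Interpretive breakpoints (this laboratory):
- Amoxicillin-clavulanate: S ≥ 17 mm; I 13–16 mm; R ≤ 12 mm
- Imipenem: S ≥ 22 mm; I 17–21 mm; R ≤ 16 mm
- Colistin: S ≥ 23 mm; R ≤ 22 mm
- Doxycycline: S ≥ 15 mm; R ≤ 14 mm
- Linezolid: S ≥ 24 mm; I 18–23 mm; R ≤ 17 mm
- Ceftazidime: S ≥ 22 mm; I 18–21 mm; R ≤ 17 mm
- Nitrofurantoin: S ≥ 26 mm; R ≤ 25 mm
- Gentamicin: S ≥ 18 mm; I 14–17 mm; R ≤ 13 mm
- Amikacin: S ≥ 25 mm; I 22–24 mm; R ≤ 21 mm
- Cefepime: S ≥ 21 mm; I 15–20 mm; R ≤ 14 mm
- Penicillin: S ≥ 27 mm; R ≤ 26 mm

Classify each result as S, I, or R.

Amoxicillin-clavulanate 18 mm: ≥ 17 mm ⇒ Susceptible
Imipenem 18 mm: in 17–21 mm — intermediate
Colistin (35 mm) ≥ 23 mm → S
Doxycycline (19 mm) ≥ 15 mm ⇒ Susceptible
Linezolid (15 mm) ≤ 17 mm ⇒ resistant
Ceftazidime 14 mm: ≤ 17 mm ⇒ Resistant
Nitrofurantoin (24 mm) ≤ 25 mm — Resistant
Gentamicin (29 mm) ≥ 18 mm ⇒ S
Amikacin: 24 mm is in 22–24 mm — intermediate

S, I, S, S, R, R, R, S, I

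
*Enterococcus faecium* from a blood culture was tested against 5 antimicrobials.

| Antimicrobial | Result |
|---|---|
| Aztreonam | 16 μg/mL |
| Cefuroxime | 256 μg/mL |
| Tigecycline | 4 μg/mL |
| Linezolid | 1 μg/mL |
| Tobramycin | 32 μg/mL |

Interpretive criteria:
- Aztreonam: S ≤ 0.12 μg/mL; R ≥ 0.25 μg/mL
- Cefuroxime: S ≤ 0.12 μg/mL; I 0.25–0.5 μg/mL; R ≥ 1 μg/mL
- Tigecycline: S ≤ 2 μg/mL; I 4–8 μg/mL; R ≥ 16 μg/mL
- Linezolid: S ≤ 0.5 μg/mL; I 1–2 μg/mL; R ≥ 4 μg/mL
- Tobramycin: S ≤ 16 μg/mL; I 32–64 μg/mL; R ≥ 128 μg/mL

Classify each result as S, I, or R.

R, R, I, I, I

Aztreonam (16 μg/mL) ≥ 0.25 μg/mL ⇒ Resistant
Cefuroxime: 256 μg/mL is ≥ 1 μg/mL ⇒ resistant
Tigecycline 4 μg/mL: in 4–8 μg/mL → Intermediate
Linezolid 1 μg/mL: in 1–2 μg/mL → intermediate
Tobramycin: 32 μg/mL is in 32–64 μg/mL → I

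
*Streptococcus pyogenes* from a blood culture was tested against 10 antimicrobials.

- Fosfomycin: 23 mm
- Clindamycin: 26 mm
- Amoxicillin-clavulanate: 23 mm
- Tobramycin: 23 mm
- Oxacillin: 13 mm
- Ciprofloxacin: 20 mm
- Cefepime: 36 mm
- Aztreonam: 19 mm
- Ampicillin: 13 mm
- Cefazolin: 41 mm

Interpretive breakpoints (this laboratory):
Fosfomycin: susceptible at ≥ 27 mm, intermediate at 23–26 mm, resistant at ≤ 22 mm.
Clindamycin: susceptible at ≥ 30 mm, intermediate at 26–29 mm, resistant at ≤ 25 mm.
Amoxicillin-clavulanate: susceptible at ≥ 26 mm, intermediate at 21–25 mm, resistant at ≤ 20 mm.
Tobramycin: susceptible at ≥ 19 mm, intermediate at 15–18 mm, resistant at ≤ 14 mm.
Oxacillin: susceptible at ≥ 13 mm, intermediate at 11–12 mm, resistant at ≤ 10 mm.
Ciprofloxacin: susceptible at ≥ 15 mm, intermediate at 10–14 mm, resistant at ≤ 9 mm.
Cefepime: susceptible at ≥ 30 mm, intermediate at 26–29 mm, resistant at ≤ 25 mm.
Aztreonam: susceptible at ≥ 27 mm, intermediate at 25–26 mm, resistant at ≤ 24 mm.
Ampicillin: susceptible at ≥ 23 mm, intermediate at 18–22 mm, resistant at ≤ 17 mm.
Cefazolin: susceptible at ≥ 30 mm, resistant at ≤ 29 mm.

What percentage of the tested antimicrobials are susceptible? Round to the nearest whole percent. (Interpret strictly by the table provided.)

Fosfomycin: 23 mm is in 23–26 mm — intermediate
Clindamycin: 26 mm is in 26–29 mm ⇒ intermediate
Amoxicillin-clavulanate 23 mm: in 21–25 mm ⇒ I
Tobramycin (23 mm) ≥ 19 mm — Susceptible
Oxacillin 13 mm: ≥ 13 mm — Susceptible
Ciprofloxacin 20 mm: ≥ 15 mm — S
Cefepime (36 mm) ≥ 30 mm → S
Aztreonam 19 mm: ≤ 24 mm — resistant
Ampicillin 13 mm: ≤ 17 mm — Resistant
Cefazolin: 41 mm is ≥ 30 mm ⇒ S
Susceptible: 5/10

50%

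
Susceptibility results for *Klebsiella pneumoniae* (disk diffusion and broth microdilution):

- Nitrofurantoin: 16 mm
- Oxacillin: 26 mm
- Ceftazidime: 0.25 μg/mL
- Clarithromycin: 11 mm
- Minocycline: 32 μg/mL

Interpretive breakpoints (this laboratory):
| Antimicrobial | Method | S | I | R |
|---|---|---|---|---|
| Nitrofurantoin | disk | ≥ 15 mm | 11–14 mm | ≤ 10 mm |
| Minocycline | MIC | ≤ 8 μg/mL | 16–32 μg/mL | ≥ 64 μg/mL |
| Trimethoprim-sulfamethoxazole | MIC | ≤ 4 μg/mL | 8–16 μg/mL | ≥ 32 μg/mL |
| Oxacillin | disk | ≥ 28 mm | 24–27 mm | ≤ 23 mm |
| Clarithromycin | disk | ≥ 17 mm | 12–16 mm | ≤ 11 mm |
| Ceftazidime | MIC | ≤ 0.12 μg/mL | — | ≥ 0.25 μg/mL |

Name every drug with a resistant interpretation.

Nitrofurantoin 16 mm: ≥ 15 mm → S
Oxacillin (26 mm) in 24–27 mm → I
Ceftazidime (0.25 μg/mL) ≥ 0.25 μg/mL — resistant
Clarithromycin (11 mm) ≤ 11 mm → R
Minocycline (32 μg/mL) in 16–32 μg/mL — I

ceftazidime, clarithromycin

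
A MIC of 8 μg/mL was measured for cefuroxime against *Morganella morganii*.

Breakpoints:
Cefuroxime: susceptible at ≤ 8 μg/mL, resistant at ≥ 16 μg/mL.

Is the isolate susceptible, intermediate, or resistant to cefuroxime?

Cefuroxime (8 μg/mL) ≤ 8 μg/mL — Susceptible

Susceptible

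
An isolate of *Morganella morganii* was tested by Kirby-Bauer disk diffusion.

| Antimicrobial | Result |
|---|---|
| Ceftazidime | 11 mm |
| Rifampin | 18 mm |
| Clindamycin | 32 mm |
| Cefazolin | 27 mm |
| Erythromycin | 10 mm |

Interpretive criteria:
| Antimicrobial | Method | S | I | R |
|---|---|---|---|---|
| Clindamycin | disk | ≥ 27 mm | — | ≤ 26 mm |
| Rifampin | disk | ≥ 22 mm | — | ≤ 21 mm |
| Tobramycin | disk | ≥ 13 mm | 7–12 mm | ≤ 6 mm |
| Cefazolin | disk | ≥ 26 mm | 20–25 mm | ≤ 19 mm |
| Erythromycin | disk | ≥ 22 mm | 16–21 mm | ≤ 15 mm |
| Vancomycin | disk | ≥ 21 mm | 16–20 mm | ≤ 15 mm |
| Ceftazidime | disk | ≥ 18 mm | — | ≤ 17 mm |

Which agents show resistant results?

ceftazidime, rifampin, erythromycin

Ceftazidime (11 mm) ≤ 17 mm ⇒ resistant
Rifampin 18 mm: ≤ 21 mm — R
Clindamycin (32 mm) ≥ 27 mm → susceptible
Cefazolin 27 mm: ≥ 26 mm → S
Erythromycin (10 mm) ≤ 15 mm — resistant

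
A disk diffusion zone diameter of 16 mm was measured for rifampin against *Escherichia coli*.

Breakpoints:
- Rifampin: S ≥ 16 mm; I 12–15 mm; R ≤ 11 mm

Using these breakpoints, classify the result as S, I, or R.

Susceptible

Rifampin 16 mm: ≥ 16 mm → Susceptible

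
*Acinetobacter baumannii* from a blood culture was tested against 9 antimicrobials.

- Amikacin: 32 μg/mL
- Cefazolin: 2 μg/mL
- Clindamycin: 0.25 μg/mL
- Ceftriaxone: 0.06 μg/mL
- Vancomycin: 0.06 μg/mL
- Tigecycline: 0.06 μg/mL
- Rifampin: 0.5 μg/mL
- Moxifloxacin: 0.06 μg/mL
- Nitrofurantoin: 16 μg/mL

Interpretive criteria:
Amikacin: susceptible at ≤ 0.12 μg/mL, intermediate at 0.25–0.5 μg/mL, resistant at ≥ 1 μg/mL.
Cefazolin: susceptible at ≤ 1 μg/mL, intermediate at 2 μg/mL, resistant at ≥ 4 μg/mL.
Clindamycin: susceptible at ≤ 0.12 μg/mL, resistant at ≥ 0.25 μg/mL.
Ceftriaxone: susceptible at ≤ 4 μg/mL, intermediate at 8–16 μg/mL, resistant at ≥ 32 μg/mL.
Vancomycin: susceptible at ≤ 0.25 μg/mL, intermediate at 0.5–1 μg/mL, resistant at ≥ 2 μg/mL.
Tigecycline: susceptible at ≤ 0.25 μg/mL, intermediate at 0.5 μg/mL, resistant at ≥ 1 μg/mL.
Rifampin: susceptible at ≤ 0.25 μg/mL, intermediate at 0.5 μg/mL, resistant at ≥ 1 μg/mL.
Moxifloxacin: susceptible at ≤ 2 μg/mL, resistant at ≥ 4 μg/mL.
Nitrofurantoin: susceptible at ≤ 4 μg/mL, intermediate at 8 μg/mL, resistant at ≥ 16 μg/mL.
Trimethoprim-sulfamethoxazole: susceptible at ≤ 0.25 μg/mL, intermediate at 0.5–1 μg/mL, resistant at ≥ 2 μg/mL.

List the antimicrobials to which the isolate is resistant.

Amikacin: 32 μg/mL is ≥ 1 μg/mL — R
Cefazolin (2 μg/mL) = 2 μg/mL → I
Clindamycin (0.25 μg/mL) ≥ 0.25 μg/mL — resistant
Ceftriaxone: 0.06 μg/mL is ≤ 4 μg/mL → Susceptible
Vancomycin (0.06 μg/mL) ≤ 0.25 μg/mL — Susceptible
Tigecycline 0.06 μg/mL: ≤ 0.25 μg/mL ⇒ susceptible
Rifampin (0.5 μg/mL) = 0.5 μg/mL — intermediate
Moxifloxacin 0.06 μg/mL: ≤ 2 μg/mL — S
Nitrofurantoin 16 μg/mL: ≥ 16 μg/mL → R

amikacin, clindamycin, nitrofurantoin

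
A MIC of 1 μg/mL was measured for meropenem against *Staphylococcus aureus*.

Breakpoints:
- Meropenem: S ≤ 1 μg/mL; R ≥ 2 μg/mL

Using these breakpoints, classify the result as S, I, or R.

Meropenem: 1 μg/mL is ≤ 1 μg/mL ⇒ S

Susceptible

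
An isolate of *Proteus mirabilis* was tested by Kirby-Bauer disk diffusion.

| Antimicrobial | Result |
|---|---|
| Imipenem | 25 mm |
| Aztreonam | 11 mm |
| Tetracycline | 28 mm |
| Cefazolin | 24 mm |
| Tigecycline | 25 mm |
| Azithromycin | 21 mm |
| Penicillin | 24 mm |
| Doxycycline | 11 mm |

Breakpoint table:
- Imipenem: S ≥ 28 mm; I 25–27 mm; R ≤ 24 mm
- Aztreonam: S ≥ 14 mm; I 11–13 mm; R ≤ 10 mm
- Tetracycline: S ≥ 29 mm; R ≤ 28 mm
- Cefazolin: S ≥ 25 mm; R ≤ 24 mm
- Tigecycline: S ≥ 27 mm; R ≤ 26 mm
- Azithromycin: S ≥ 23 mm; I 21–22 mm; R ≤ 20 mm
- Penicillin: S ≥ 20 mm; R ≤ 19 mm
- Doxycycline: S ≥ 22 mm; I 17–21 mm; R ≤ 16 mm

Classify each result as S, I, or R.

I, I, R, R, R, I, S, R

Imipenem (25 mm) in 25–27 mm — intermediate
Aztreonam 11 mm: in 11–13 mm ⇒ intermediate
Tetracycline 28 mm: ≤ 28 mm — Resistant
Cefazolin: 24 mm is ≤ 24 mm ⇒ resistant
Tigecycline 25 mm: ≤ 26 mm ⇒ R
Azithromycin 21 mm: in 21–22 mm ⇒ intermediate
Penicillin (24 mm) ≥ 20 mm — S
Doxycycline (11 mm) ≤ 16 mm — R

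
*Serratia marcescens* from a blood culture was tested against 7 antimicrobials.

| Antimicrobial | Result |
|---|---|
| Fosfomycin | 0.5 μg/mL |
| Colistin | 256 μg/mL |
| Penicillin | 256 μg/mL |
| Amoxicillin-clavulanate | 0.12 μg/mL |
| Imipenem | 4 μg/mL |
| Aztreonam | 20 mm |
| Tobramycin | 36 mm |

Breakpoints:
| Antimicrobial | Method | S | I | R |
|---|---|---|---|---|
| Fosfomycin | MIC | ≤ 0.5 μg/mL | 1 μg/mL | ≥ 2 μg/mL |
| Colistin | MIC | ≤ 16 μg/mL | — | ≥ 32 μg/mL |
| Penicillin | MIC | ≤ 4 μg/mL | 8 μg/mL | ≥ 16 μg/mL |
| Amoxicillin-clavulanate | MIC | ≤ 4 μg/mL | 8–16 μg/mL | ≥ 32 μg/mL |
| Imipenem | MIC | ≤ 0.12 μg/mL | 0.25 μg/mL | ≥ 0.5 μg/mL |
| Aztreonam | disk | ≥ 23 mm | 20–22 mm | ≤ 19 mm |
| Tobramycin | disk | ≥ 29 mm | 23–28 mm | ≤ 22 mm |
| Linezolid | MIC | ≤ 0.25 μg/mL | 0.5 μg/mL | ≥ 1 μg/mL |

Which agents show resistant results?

colistin, penicillin, imipenem

Fosfomycin: 0.5 μg/mL is ≤ 0.5 μg/mL — Susceptible
Colistin 256 μg/mL: ≥ 32 μg/mL — R
Penicillin: 256 μg/mL is ≥ 16 μg/mL ⇒ resistant
Amoxicillin-clavulanate 0.12 μg/mL: ≤ 4 μg/mL ⇒ S
Imipenem (4 μg/mL) ≥ 0.5 μg/mL — resistant
Aztreonam (20 mm) in 20–22 mm — intermediate
Tobramycin 36 mm: ≥ 29 mm → susceptible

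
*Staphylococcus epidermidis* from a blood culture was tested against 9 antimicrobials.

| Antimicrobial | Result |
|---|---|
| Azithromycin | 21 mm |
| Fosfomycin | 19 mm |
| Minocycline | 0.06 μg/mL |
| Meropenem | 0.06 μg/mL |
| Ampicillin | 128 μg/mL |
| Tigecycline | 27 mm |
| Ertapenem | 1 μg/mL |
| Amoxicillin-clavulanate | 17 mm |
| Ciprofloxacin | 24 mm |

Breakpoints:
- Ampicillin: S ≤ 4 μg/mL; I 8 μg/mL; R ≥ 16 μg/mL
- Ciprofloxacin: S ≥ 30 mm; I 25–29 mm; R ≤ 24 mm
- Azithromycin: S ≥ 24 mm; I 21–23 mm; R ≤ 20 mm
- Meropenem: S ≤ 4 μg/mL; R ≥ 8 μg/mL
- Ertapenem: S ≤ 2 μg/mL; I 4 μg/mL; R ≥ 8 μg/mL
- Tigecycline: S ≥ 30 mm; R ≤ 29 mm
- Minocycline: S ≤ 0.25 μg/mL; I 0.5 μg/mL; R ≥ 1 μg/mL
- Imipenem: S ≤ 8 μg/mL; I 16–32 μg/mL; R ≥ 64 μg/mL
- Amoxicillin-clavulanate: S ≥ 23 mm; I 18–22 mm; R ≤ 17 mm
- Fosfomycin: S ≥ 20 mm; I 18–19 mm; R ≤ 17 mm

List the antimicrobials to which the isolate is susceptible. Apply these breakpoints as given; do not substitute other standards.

Azithromycin 21 mm: in 21–23 mm — I
Fosfomycin 19 mm: in 18–19 mm → Intermediate
Minocycline (0.06 μg/mL) ≤ 0.25 μg/mL ⇒ susceptible
Meropenem (0.06 μg/mL) ≤ 4 μg/mL — susceptible
Ampicillin (128 μg/mL) ≥ 16 μg/mL ⇒ Resistant
Tigecycline: 27 mm is ≤ 29 mm ⇒ resistant
Ertapenem 1 μg/mL: ≤ 2 μg/mL — Susceptible
Amoxicillin-clavulanate 17 mm: ≤ 17 mm ⇒ R
Ciprofloxacin (24 mm) ≤ 24 mm ⇒ resistant

minocycline, meropenem, ertapenem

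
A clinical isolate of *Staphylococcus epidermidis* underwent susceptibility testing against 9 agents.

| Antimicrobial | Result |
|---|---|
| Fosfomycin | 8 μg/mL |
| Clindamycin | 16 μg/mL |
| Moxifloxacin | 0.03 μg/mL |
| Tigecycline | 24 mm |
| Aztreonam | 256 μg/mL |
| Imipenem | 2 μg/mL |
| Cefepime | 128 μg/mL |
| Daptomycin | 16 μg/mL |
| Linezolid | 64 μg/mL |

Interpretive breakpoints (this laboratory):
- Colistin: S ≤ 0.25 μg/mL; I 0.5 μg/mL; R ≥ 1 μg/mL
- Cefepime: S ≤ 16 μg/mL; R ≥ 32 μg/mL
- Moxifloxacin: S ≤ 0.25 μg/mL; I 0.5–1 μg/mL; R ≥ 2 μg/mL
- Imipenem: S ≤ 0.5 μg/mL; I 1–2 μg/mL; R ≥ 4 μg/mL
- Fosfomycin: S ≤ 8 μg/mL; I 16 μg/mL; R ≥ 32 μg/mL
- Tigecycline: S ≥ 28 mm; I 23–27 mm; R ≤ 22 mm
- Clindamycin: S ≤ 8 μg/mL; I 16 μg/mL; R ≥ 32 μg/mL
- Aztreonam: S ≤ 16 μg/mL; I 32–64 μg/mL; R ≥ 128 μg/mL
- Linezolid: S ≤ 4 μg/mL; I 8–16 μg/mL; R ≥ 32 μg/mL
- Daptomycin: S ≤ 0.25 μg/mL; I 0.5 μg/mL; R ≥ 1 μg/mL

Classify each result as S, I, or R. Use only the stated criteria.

S, I, S, I, R, I, R, R, R

Fosfomycin: 8 μg/mL is ≤ 8 μg/mL ⇒ Susceptible
Clindamycin (16 μg/mL) = 16 μg/mL → I
Moxifloxacin: 0.03 μg/mL is ≤ 0.25 μg/mL ⇒ Susceptible
Tigecycline: 24 mm is in 23–27 mm — I
Aztreonam: 256 μg/mL is ≥ 128 μg/mL ⇒ resistant
Imipenem 2 μg/mL: in 1–2 μg/mL — I
Cefepime: 128 μg/mL is ≥ 32 μg/mL ⇒ Resistant
Daptomycin: 16 μg/mL is ≥ 1 μg/mL ⇒ R
Linezolid 64 μg/mL: ≥ 32 μg/mL ⇒ Resistant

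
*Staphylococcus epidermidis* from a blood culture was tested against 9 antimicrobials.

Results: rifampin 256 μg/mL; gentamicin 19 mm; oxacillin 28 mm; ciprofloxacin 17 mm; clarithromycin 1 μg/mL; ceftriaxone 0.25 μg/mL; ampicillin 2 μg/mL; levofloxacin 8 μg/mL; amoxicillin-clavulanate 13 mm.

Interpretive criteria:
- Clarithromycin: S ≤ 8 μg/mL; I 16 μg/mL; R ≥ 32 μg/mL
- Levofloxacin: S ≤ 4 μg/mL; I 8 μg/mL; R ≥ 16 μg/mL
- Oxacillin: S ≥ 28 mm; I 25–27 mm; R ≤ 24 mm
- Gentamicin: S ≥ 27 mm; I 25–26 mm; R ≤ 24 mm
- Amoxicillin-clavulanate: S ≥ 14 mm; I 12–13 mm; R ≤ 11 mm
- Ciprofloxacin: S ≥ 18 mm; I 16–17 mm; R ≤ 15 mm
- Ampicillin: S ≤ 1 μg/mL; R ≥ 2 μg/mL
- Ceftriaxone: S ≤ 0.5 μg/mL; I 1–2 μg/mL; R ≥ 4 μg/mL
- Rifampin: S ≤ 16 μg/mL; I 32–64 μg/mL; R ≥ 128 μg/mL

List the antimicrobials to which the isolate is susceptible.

oxacillin, clarithromycin, ceftriaxone

Rifampin (256 μg/mL) ≥ 128 μg/mL → R
Gentamicin 19 mm: ≤ 24 mm — resistant
Oxacillin: 28 mm is ≥ 28 mm ⇒ S
Ciprofloxacin (17 mm) in 16–17 mm → I
Clarithromycin: 1 μg/mL is ≤ 8 μg/mL ⇒ S
Ceftriaxone: 0.25 μg/mL is ≤ 0.5 μg/mL → susceptible
Ampicillin: 2 μg/mL is ≥ 2 μg/mL — R
Levofloxacin 8 μg/mL: = 8 μg/mL → Intermediate
Amoxicillin-clavulanate 13 mm: in 12–13 mm ⇒ Intermediate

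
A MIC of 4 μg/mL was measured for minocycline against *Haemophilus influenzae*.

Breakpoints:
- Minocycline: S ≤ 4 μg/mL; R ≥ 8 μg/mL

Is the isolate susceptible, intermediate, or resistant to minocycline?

Minocycline 4 μg/mL: ≤ 4 μg/mL — Susceptible

S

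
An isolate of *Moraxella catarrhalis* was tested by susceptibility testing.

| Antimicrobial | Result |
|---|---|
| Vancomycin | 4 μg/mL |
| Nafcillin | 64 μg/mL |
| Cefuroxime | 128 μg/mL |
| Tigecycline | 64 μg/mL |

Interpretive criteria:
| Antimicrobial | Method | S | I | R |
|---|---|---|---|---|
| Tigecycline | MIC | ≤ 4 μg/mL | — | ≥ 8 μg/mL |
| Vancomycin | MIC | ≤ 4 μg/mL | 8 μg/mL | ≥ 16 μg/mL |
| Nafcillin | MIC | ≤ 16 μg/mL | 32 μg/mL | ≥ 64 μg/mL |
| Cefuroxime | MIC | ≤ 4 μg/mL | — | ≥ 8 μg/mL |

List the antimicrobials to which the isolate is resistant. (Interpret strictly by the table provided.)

Vancomycin: 4 μg/mL is ≤ 4 μg/mL ⇒ S
Nafcillin 64 μg/mL: ≥ 64 μg/mL ⇒ R
Cefuroxime (128 μg/mL) ≥ 8 μg/mL → R
Tigecycline (64 μg/mL) ≥ 8 μg/mL ⇒ Resistant

nafcillin, cefuroxime, tigecycline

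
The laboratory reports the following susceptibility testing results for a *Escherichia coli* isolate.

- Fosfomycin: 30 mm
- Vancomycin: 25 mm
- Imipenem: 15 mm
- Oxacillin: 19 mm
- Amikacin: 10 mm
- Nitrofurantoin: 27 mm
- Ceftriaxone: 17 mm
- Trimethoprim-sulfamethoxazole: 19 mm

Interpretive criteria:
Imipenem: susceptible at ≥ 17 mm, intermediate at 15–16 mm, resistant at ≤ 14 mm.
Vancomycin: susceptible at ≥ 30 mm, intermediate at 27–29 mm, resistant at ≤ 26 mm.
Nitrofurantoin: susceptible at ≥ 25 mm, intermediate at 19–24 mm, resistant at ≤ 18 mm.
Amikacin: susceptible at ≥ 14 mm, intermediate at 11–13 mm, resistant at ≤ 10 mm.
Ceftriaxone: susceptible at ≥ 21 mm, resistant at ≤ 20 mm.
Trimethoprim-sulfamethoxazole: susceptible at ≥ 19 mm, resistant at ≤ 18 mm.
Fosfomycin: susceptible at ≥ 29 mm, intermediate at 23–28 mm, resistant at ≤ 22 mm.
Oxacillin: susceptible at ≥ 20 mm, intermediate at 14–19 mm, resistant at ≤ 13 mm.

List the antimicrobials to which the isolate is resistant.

vancomycin, amikacin, ceftriaxone

Fosfomycin (30 mm) ≥ 29 mm → Susceptible
Vancomycin: 25 mm is ≤ 26 mm ⇒ resistant
Imipenem (15 mm) in 15–16 mm ⇒ intermediate
Oxacillin (19 mm) in 14–19 mm → I
Amikacin 10 mm: ≤ 10 mm → R
Nitrofurantoin 27 mm: ≥ 25 mm — susceptible
Ceftriaxone (17 mm) ≤ 20 mm ⇒ resistant
Trimethoprim-sulfamethoxazole: 19 mm is ≥ 19 mm → Susceptible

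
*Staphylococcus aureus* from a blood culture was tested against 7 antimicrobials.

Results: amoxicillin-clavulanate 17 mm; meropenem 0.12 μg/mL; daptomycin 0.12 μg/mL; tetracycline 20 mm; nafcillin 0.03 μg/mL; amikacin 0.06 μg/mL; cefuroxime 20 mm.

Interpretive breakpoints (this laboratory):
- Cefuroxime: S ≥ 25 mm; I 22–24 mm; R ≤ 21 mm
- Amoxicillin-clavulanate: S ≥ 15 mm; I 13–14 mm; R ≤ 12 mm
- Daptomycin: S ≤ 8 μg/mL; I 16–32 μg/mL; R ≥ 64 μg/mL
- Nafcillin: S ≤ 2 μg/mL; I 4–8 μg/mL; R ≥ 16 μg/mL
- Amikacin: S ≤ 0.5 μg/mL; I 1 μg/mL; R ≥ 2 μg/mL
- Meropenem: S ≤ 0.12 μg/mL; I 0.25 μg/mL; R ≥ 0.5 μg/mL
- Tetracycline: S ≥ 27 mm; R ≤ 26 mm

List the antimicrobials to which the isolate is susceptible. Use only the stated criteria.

amoxicillin-clavulanate, meropenem, daptomycin, nafcillin, amikacin

Amoxicillin-clavulanate: 17 mm is ≥ 15 mm → S
Meropenem: 0.12 μg/mL is ≤ 0.12 μg/mL ⇒ susceptible
Daptomycin: 0.12 μg/mL is ≤ 8 μg/mL ⇒ S
Tetracycline 20 mm: ≤ 26 mm — R
Nafcillin 0.03 μg/mL: ≤ 2 μg/mL — susceptible
Amikacin (0.06 μg/mL) ≤ 0.5 μg/mL — susceptible
Cefuroxime: 20 mm is ≤ 21 mm → R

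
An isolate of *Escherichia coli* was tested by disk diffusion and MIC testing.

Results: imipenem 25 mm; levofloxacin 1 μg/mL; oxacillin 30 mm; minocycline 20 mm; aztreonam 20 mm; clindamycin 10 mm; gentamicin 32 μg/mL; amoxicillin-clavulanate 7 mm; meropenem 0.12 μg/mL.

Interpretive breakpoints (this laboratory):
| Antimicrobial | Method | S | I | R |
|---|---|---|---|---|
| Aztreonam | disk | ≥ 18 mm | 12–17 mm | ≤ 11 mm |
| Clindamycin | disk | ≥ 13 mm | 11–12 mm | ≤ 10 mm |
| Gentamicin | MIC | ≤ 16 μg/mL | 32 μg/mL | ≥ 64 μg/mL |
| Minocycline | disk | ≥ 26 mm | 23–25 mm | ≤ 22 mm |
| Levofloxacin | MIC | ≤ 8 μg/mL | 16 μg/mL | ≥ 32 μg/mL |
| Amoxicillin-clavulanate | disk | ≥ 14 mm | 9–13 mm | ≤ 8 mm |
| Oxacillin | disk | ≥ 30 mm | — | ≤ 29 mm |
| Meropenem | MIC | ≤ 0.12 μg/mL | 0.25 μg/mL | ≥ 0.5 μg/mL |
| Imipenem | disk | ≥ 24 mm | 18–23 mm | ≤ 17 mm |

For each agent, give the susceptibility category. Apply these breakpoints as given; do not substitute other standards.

Imipenem: 25 mm is ≥ 24 mm ⇒ susceptible
Levofloxacin (1 μg/mL) ≤ 8 μg/mL — Susceptible
Oxacillin: 30 mm is ≥ 30 mm — Susceptible
Minocycline: 20 mm is ≤ 22 mm ⇒ R
Aztreonam (20 mm) ≥ 18 mm ⇒ Susceptible
Clindamycin 10 mm: ≤ 10 mm ⇒ Resistant
Gentamicin 32 μg/mL: = 32 μg/mL ⇒ I
Amoxicillin-clavulanate (7 mm) ≤ 8 mm — R
Meropenem (0.12 μg/mL) ≤ 0.12 μg/mL → Susceptible

S, S, S, R, S, R, I, R, S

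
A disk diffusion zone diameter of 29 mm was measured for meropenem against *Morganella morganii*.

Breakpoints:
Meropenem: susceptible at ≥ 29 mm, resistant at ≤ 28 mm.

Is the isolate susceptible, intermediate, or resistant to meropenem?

Susceptible

Meropenem 29 mm: ≥ 29 mm → susceptible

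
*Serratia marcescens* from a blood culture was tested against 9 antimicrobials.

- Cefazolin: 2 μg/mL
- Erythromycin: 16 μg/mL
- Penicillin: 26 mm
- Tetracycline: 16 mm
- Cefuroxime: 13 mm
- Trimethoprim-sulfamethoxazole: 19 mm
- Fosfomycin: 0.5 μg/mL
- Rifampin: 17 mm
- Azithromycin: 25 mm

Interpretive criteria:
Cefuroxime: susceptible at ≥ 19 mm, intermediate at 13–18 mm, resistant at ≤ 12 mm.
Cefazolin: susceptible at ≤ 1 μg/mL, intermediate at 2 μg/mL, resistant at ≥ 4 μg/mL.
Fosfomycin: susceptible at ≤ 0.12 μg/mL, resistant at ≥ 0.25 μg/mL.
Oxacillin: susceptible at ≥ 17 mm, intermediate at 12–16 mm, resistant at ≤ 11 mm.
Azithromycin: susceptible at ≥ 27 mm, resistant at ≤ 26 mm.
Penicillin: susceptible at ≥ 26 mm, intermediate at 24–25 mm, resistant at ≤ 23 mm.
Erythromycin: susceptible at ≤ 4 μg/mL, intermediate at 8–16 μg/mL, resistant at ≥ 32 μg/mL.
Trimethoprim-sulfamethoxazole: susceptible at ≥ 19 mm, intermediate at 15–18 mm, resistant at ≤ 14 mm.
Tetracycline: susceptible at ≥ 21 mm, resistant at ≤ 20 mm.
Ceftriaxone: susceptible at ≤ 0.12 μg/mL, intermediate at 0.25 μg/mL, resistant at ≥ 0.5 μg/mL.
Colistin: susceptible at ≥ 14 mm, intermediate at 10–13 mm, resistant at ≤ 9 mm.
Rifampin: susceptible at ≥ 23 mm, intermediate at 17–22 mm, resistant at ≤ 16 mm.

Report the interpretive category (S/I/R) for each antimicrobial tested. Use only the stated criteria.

Cefazolin 2 μg/mL: = 2 μg/mL — intermediate
Erythromycin: 16 μg/mL is in 8–16 μg/mL — I
Penicillin 26 mm: ≥ 26 mm → susceptible
Tetracycline: 16 mm is ≤ 20 mm — resistant
Cefuroxime 13 mm: in 13–18 mm → I
Trimethoprim-sulfamethoxazole 19 mm: ≥ 19 mm ⇒ susceptible
Fosfomycin (0.5 μg/mL) ≥ 0.25 μg/mL → R
Rifampin: 17 mm is in 17–22 mm → intermediate
Azithromycin: 25 mm is ≤ 26 mm — Resistant

I, I, S, R, I, S, R, I, R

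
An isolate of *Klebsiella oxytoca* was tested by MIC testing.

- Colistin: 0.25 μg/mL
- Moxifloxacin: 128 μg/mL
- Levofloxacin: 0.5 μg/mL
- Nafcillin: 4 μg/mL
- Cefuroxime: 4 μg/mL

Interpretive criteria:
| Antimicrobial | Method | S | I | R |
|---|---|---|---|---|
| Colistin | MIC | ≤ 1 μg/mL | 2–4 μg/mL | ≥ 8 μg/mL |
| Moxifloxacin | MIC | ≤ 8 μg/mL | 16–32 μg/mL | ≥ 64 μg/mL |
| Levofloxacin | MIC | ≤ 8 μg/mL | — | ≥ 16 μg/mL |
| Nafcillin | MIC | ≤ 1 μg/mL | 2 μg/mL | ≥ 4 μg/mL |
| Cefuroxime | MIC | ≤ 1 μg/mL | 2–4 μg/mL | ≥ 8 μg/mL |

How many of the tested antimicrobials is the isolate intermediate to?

Colistin: 0.25 μg/mL is ≤ 1 μg/mL — S
Moxifloxacin: 128 μg/mL is ≥ 64 μg/mL → R
Levofloxacin (0.5 μg/mL) ≤ 8 μg/mL → susceptible
Nafcillin: 4 μg/mL is ≥ 4 μg/mL ⇒ Resistant
Cefuroxime 4 μg/mL: in 2–4 μg/mL → I
Intermediate: 1

1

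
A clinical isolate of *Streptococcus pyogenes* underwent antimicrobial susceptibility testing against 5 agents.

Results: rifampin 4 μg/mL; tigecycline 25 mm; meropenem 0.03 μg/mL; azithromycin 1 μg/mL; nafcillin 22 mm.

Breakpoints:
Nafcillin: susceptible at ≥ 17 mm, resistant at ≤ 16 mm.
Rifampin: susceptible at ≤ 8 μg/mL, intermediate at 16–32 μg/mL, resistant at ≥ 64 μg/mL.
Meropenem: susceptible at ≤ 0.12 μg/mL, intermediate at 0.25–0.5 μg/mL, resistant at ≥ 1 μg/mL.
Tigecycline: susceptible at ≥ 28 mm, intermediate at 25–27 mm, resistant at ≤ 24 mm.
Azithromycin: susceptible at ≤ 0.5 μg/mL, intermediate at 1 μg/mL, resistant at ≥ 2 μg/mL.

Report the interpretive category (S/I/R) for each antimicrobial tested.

Rifampin: 4 μg/mL is ≤ 8 μg/mL → susceptible
Tigecycline 25 mm: in 25–27 mm → Intermediate
Meropenem 0.03 μg/mL: ≤ 0.12 μg/mL ⇒ Susceptible
Azithromycin: 1 μg/mL is = 1 μg/mL — intermediate
Nafcillin (22 mm) ≥ 17 mm → susceptible

S, I, S, I, S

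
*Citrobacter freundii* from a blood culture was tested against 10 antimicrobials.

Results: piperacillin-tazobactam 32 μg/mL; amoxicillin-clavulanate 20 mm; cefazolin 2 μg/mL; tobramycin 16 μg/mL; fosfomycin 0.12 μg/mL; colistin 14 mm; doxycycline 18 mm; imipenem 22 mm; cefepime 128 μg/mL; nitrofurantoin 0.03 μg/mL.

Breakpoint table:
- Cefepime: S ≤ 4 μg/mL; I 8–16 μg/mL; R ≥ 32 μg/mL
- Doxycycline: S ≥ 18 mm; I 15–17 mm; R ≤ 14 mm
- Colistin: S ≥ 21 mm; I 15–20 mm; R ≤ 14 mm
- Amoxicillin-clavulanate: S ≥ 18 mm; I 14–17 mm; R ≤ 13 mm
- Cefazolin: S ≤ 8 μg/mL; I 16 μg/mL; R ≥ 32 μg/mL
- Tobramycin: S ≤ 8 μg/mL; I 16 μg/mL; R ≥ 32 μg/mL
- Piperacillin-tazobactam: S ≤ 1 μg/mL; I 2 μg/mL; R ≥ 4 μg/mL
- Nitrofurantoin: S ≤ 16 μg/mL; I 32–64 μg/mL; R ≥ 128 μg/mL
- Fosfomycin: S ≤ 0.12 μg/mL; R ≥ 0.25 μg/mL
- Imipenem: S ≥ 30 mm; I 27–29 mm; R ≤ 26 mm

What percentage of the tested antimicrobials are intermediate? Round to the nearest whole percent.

Piperacillin-tazobactam 32 μg/mL: ≥ 4 μg/mL — R
Amoxicillin-clavulanate (20 mm) ≥ 18 mm ⇒ Susceptible
Cefazolin (2 μg/mL) ≤ 8 μg/mL → Susceptible
Tobramycin (16 μg/mL) = 16 μg/mL → Intermediate
Fosfomycin: 0.12 μg/mL is ≤ 0.12 μg/mL → Susceptible
Colistin 14 mm: ≤ 14 mm → R
Doxycycline (18 mm) ≥ 18 mm → Susceptible
Imipenem (22 mm) ≤ 26 mm → R
Cefepime (128 μg/mL) ≥ 32 μg/mL ⇒ Resistant
Nitrofurantoin: 0.03 μg/mL is ≤ 16 μg/mL — Susceptible
Intermediate: 1/10

10%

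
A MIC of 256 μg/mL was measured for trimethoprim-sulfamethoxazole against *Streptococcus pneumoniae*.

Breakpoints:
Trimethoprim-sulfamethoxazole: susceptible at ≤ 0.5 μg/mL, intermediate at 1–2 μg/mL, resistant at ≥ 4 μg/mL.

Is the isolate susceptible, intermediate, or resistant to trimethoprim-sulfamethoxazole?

R

Trimethoprim-sulfamethoxazole: 256 μg/mL is ≥ 4 μg/mL → Resistant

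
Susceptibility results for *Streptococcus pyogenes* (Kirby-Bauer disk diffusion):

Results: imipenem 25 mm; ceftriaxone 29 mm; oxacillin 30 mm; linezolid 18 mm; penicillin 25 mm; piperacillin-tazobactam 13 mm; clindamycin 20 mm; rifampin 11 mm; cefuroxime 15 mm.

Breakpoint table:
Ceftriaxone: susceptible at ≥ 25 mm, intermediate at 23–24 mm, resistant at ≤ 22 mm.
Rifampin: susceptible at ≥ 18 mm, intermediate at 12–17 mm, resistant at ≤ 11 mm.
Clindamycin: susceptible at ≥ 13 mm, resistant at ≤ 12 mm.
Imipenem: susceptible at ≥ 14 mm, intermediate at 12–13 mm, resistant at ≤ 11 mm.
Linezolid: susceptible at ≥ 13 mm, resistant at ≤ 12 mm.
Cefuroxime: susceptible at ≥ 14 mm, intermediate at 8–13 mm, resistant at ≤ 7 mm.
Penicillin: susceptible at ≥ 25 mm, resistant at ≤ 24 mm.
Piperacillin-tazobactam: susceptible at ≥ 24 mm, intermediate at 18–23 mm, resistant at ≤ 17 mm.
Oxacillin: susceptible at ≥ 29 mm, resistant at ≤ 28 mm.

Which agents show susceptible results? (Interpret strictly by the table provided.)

Imipenem 25 mm: ≥ 14 mm → Susceptible
Ceftriaxone (29 mm) ≥ 25 mm — Susceptible
Oxacillin 30 mm: ≥ 29 mm ⇒ susceptible
Linezolid: 18 mm is ≥ 13 mm → S
Penicillin (25 mm) ≥ 25 mm — S
Piperacillin-tazobactam 13 mm: ≤ 17 mm → R
Clindamycin 20 mm: ≥ 13 mm ⇒ susceptible
Rifampin: 11 mm is ≤ 11 mm ⇒ Resistant
Cefuroxime 15 mm: ≥ 14 mm — S

imipenem, ceftriaxone, oxacillin, linezolid, penicillin, clindamycin, cefuroxime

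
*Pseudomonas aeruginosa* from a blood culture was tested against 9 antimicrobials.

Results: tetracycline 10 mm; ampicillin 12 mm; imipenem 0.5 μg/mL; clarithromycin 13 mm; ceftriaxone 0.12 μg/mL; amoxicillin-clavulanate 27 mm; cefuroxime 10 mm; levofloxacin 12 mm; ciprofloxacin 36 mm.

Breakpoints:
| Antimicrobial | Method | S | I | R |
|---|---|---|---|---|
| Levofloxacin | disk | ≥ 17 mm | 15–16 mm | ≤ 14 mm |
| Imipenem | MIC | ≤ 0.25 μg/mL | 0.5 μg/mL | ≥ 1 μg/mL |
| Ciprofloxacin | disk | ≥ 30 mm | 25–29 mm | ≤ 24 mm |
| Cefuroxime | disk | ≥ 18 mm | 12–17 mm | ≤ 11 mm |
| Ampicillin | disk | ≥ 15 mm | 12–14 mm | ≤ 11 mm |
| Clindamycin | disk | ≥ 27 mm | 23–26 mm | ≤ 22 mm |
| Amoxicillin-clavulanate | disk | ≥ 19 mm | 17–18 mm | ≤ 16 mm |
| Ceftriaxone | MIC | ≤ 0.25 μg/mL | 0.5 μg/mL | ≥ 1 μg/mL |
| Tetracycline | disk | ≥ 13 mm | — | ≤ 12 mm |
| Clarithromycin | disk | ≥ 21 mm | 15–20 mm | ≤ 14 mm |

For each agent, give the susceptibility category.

R, I, I, R, S, S, R, R, S

Tetracycline (10 mm) ≤ 12 mm → R
Ampicillin 12 mm: in 12–14 mm — I
Imipenem (0.5 μg/mL) = 0.5 μg/mL — I
Clarithromycin (13 mm) ≤ 14 mm ⇒ R
Ceftriaxone: 0.12 μg/mL is ≤ 0.25 μg/mL ⇒ S
Amoxicillin-clavulanate (27 mm) ≥ 19 mm → S
Cefuroxime: 10 mm is ≤ 11 mm ⇒ R
Levofloxacin: 12 mm is ≤ 14 mm → Resistant
Ciprofloxacin (36 mm) ≥ 30 mm — S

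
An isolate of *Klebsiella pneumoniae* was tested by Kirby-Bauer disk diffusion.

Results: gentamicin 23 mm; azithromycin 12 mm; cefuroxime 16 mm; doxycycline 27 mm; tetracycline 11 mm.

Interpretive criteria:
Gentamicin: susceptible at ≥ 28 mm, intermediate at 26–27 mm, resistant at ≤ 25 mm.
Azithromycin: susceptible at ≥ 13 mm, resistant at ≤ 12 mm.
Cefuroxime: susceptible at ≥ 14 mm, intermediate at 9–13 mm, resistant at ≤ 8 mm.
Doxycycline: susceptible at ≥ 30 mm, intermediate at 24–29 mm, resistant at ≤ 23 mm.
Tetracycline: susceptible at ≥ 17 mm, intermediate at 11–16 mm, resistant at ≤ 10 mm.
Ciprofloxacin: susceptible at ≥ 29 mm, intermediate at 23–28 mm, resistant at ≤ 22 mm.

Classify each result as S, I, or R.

R, R, S, I, I

Gentamicin: 23 mm is ≤ 25 mm → Resistant
Azithromycin (12 mm) ≤ 12 mm ⇒ R
Cefuroxime (16 mm) ≥ 14 mm — S
Doxycycline (27 mm) in 24–29 mm → I
Tetracycline: 11 mm is in 11–16 mm → Intermediate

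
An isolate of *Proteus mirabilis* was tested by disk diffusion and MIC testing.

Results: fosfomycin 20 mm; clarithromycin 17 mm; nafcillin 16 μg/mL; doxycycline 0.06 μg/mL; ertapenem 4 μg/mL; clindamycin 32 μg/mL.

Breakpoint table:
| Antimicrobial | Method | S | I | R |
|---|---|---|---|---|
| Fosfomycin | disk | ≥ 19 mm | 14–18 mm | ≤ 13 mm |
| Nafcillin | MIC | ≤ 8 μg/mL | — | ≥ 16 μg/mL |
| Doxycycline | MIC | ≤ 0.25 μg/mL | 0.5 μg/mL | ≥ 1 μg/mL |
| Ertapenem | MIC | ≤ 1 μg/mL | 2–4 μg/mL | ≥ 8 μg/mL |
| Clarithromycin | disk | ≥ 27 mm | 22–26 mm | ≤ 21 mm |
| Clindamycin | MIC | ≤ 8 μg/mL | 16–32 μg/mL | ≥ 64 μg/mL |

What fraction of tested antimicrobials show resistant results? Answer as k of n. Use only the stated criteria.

Fosfomycin (20 mm) ≥ 19 mm — Susceptible
Clarithromycin 17 mm: ≤ 21 mm — resistant
Nafcillin 16 μg/mL: ≥ 16 μg/mL → resistant
Doxycycline (0.06 μg/mL) ≤ 0.25 μg/mL — Susceptible
Ertapenem (4 μg/mL) in 2–4 μg/mL ⇒ I
Clindamycin 32 μg/mL: in 16–32 μg/mL → I
Resistant: 2/6

2 of 6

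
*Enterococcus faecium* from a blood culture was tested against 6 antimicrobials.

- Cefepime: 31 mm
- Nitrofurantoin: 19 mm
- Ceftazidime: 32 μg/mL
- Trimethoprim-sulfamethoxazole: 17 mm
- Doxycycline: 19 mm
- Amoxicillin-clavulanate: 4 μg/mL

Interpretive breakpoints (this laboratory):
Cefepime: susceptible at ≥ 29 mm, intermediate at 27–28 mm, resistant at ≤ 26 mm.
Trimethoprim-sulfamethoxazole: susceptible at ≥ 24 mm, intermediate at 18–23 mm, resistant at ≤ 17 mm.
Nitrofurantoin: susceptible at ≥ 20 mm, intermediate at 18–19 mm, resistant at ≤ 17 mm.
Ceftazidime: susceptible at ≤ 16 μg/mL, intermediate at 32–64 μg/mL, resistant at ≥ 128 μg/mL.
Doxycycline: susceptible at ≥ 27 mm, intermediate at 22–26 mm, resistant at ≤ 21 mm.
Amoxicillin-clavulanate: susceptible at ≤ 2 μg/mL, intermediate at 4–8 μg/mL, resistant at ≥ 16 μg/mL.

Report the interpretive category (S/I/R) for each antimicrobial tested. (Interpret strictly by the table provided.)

S, I, I, R, R, I

Cefepime 31 mm: ≥ 29 mm → Susceptible
Nitrofurantoin 19 mm: in 18–19 mm — intermediate
Ceftazidime: 32 μg/mL is in 32–64 μg/mL — intermediate
Trimethoprim-sulfamethoxazole (17 mm) ≤ 17 mm — Resistant
Doxycycline 19 mm: ≤ 21 mm ⇒ resistant
Amoxicillin-clavulanate (4 μg/mL) in 4–8 μg/mL → I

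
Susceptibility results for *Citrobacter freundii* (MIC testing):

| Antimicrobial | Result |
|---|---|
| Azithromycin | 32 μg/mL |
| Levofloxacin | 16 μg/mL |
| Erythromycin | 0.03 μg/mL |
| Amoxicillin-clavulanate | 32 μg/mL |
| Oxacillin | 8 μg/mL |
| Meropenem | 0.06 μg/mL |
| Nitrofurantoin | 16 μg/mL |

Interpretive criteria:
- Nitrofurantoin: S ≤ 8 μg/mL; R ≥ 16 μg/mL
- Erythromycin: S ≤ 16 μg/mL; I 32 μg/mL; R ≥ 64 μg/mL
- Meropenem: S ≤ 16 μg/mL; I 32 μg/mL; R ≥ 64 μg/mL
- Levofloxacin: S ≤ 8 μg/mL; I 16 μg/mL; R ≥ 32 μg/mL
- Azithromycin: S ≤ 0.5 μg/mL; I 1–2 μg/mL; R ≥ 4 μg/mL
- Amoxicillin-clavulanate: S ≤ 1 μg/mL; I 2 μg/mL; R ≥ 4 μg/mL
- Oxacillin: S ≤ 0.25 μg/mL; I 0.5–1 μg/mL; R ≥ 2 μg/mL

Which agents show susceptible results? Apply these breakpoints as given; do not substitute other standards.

Azithromycin 32 μg/mL: ≥ 4 μg/mL → Resistant
Levofloxacin: 16 μg/mL is = 16 μg/mL ⇒ I
Erythromycin: 0.03 μg/mL is ≤ 16 μg/mL ⇒ Susceptible
Amoxicillin-clavulanate: 32 μg/mL is ≥ 4 μg/mL — resistant
Oxacillin 8 μg/mL: ≥ 2 μg/mL ⇒ resistant
Meropenem (0.06 μg/mL) ≤ 16 μg/mL — Susceptible
Nitrofurantoin 16 μg/mL: ≥ 16 μg/mL ⇒ R

erythromycin, meropenem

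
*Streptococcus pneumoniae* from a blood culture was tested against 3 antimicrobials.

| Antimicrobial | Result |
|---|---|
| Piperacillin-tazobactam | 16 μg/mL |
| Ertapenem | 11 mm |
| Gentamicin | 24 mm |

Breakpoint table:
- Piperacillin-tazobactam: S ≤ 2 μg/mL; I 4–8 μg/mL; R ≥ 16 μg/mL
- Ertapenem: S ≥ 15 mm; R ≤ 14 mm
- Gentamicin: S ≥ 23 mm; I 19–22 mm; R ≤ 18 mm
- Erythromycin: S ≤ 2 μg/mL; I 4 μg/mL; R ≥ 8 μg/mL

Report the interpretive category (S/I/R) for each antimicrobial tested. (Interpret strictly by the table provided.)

R, R, S

Piperacillin-tazobactam (16 μg/mL) ≥ 16 μg/mL → resistant
Ertapenem: 11 mm is ≤ 14 mm → resistant
Gentamicin: 24 mm is ≥ 23 mm → S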